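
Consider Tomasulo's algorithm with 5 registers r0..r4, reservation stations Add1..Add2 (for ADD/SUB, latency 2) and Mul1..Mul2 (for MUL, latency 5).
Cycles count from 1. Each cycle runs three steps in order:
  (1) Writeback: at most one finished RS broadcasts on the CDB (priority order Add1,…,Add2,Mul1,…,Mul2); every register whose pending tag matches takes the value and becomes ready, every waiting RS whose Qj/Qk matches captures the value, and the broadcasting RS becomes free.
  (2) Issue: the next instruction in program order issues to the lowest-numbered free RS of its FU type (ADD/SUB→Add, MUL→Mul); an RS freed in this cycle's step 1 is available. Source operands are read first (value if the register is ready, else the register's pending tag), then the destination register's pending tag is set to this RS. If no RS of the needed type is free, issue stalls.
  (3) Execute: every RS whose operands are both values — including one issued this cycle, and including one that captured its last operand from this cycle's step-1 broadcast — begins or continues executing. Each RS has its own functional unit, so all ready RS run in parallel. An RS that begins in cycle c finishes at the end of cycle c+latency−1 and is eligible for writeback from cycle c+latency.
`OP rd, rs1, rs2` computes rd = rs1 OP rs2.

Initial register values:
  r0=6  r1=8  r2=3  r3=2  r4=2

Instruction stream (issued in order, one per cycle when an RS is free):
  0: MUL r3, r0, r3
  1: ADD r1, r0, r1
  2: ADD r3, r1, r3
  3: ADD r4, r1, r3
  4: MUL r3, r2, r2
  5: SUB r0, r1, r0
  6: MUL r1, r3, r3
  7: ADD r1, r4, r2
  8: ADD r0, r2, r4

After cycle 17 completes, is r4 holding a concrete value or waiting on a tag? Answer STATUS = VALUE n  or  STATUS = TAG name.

STATUS = VALUE 40

cycle 1: issue MUL r3<-Mul1 // r0:6,r1:8,r2:3,r3:Mul1,r4:2
cycle 2: issue ADD r1<-Add1 // r0:6,r1:Add1,r2:3,r3:Mul1,r4:2
cycle 3: issue ADD r3<-Add2 // r0:6,r1:Add1,r2:3,r3:Add2,r4:2
cycle 4: CDB Add1=14; issue ADD r4<-Add1 // r0:6,r1:14,r2:3,r3:Add2,r4:Add1
cycle 5: issue MUL r3<-Mul2 // r0:6,r1:14,r2:3,r3:Mul2,r4:Add1
cycle 6: CDB Mul1=12; stall // r0:6,r1:14,r2:3,r3:Mul2,r4:Add1
cycle 7: stall // r0:6,r1:14,r2:3,r3:Mul2,r4:Add1
cycle 8: CDB Add2=26; issue SUB r0<-Add2 // r0:Add2,r1:14,r2:3,r3:Mul2,r4:Add1
cycle 9: issue MUL r1<-Mul1 // r0:Add2,r1:Mul1,r2:3,r3:Mul2,r4:Add1
cycle 10: CDB Add1=40; issue ADD r1<-Add1 // r0:Add2,r1:Add1,r2:3,r3:Mul2,r4:40
cycle 11: CDB Add2=8; issue ADD r0<-Add2 // r0:Add2,r1:Add1,r2:3,r3:Mul2,r4:40
cycle 12: CDB Add1=43 // r0:Add2,r1:43,r2:3,r3:Mul2,r4:40
cycle 13: CDB Add2=43 // r0:43,r1:43,r2:3,r3:Mul2,r4:40
cycle 14: CDB Mul2=9 // r0:43,r1:43,r2:3,r3:9,r4:40
cycle 15: - // r0:43,r1:43,r2:3,r3:9,r4:40
cycle 16: - // r0:43,r1:43,r2:3,r3:9,r4:40
cycle 17: - // r0:43,r1:43,r2:3,r3:9,r4:40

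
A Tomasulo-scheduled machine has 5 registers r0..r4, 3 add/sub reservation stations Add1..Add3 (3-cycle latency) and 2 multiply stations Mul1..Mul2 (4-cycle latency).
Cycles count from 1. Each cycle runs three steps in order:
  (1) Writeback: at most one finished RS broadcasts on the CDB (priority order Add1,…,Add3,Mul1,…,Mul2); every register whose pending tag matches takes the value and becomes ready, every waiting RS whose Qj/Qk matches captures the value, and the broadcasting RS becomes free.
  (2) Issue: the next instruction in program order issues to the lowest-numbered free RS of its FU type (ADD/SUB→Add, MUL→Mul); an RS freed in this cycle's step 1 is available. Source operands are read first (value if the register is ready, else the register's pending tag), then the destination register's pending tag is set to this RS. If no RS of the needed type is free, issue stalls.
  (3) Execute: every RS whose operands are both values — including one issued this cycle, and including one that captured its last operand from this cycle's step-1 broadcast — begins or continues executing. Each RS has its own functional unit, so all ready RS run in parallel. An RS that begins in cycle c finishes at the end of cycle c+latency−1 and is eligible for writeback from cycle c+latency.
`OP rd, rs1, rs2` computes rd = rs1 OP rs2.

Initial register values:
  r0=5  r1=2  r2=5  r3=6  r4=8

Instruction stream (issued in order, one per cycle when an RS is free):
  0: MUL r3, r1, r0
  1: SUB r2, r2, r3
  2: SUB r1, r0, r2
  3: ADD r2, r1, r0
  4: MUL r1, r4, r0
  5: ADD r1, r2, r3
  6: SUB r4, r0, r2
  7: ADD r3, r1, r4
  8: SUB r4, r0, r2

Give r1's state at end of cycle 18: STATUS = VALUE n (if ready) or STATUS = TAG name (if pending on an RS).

STATUS = VALUE 25

  c1: issue MUL r3<-Mul1  regs: r0:5,r1:2,r2:5,r3:Mul1,r4:8
  c2: issue SUB r2<-Add1  regs: r0:5,r1:2,r2:Add1,r3:Mul1,r4:8
  c3: issue SUB r1<-Add2  regs: r0:5,r1:Add2,r2:Add1,r3:Mul1,r4:8
  c4: issue ADD r2<-Add3  regs: r0:5,r1:Add2,r2:Add3,r3:Mul1,r4:8
  c5: CDB Mul1=10; issue MUL r1<-Mul1  regs: r0:5,r1:Mul1,r2:Add3,r3:10,r4:8
  c6: stall  regs: r0:5,r1:Mul1,r2:Add3,r3:10,r4:8
  c7: stall  regs: r0:5,r1:Mul1,r2:Add3,r3:10,r4:8
  c8: CDB Add1=-5; issue ADD r1<-Add1  regs: r0:5,r1:Add1,r2:Add3,r3:10,r4:8
  c9: CDB Mul1=40; stall  regs: r0:5,r1:Add1,r2:Add3,r3:10,r4:8
  c10: stall  regs: r0:5,r1:Add1,r2:Add3,r3:10,r4:8
  c11: CDB Add2=10; issue SUB r4<-Add2  regs: r0:5,r1:Add1,r2:Add3,r3:10,r4:Add2
  c12: stall  regs: r0:5,r1:Add1,r2:Add3,r3:10,r4:Add2
  c13: stall  regs: r0:5,r1:Add1,r2:Add3,r3:10,r4:Add2
  c14: CDB Add3=15; issue ADD r3<-Add3  regs: r0:5,r1:Add1,r2:15,r3:Add3,r4:Add2
  c15: stall  regs: r0:5,r1:Add1,r2:15,r3:Add3,r4:Add2
  c16: stall  regs: r0:5,r1:Add1,r2:15,r3:Add3,r4:Add2
  c17: CDB Add1=25; issue SUB r4<-Add1  regs: r0:5,r1:25,r2:15,r3:Add3,r4:Add1
  c18: CDB Add2=-10  regs: r0:5,r1:25,r2:15,r3:Add3,r4:Add1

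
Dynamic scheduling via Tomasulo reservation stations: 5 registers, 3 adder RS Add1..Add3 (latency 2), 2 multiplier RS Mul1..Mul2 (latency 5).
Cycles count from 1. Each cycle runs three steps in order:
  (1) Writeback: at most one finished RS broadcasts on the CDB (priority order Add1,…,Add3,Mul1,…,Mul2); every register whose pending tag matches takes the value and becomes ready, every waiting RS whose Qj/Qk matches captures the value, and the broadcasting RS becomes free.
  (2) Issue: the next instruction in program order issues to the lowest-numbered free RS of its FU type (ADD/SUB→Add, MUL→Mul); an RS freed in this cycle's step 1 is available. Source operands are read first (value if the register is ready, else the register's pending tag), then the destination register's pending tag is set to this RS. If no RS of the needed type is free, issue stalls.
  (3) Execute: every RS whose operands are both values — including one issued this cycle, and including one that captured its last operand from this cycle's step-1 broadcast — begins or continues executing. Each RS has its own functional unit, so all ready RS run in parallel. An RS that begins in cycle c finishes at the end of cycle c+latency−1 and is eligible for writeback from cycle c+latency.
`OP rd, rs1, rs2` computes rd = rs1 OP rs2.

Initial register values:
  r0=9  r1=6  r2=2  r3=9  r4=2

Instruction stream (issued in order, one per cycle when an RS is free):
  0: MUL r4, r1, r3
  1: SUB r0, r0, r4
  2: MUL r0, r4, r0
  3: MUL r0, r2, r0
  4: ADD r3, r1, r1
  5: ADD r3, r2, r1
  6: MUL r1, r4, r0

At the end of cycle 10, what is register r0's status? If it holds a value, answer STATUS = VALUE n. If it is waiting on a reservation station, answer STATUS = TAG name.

cycle 1: issue MUL r4<-Mul1 // r0:9,r1:6,r2:2,r3:9,r4:Mul1
cycle 2: issue SUB r0<-Add1 // r0:Add1,r1:6,r2:2,r3:9,r4:Mul1
cycle 3: issue MUL r0<-Mul2 // r0:Mul2,r1:6,r2:2,r3:9,r4:Mul1
cycle 4: stall // r0:Mul2,r1:6,r2:2,r3:9,r4:Mul1
cycle 5: stall // r0:Mul2,r1:6,r2:2,r3:9,r4:Mul1
cycle 6: CDB Mul1=54; issue MUL r0<-Mul1 // r0:Mul1,r1:6,r2:2,r3:9,r4:54
cycle 7: issue ADD r3<-Add2 // r0:Mul1,r1:6,r2:2,r3:Add2,r4:54
cycle 8: CDB Add1=-45; issue ADD r3<-Add1 // r0:Mul1,r1:6,r2:2,r3:Add1,r4:54
cycle 9: CDB Add2=12; stall // r0:Mul1,r1:6,r2:2,r3:Add1,r4:54
cycle 10: CDB Add1=8; stall // r0:Mul1,r1:6,r2:2,r3:8,r4:54

STATUS = TAG Mul1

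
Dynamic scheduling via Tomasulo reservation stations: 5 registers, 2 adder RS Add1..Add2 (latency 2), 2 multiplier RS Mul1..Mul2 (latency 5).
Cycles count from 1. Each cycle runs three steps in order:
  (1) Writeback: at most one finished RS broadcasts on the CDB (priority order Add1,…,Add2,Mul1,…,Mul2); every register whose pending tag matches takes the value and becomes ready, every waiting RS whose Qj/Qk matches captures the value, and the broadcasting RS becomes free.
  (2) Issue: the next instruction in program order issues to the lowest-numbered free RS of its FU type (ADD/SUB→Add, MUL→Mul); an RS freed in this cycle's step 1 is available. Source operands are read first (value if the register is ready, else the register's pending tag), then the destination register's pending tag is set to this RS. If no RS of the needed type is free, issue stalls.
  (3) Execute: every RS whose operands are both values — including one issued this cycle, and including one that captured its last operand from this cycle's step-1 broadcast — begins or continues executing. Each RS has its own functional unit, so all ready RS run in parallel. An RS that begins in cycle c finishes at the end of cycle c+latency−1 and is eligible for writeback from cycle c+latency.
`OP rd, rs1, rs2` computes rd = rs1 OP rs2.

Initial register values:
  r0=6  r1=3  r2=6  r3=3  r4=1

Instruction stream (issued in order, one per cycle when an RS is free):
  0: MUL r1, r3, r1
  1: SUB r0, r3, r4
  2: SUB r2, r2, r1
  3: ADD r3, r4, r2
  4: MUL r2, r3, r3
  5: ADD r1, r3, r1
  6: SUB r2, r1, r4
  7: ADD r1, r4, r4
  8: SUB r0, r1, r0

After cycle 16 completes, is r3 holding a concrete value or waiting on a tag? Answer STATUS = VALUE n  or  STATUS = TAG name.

  c1: issue MUL r1<-Mul1  regs: r0:6,r1:Mul1,r2:6,r3:3,r4:1
  c2: issue SUB r0<-Add1  regs: r0:Add1,r1:Mul1,r2:6,r3:3,r4:1
  c3: issue SUB r2<-Add2  regs: r0:Add1,r1:Mul1,r2:Add2,r3:3,r4:1
  c4: CDB Add1=2; issue ADD r3<-Add1  regs: r0:2,r1:Mul1,r2:Add2,r3:Add1,r4:1
  c5: issue MUL r2<-Mul2  regs: r0:2,r1:Mul1,r2:Mul2,r3:Add1,r4:1
  c6: CDB Mul1=9; stall  regs: r0:2,r1:9,r2:Mul2,r3:Add1,r4:1
  c7: stall  regs: r0:2,r1:9,r2:Mul2,r3:Add1,r4:1
  c8: CDB Add2=-3; issue ADD r1<-Add2  regs: r0:2,r1:Add2,r2:Mul2,r3:Add1,r4:1
  c9: stall  regs: r0:2,r1:Add2,r2:Mul2,r3:Add1,r4:1
  c10: CDB Add1=-2; issue SUB r2<-Add1  regs: r0:2,r1:Add2,r2:Add1,r3:-2,r4:1
  c11: stall  regs: r0:2,r1:Add2,r2:Add1,r3:-2,r4:1
  c12: CDB Add2=7; issue ADD r1<-Add2  regs: r0:2,r1:Add2,r2:Add1,r3:-2,r4:1
  c13: stall  regs: r0:2,r1:Add2,r2:Add1,r3:-2,r4:1
  c14: CDB Add1=6; issue SUB r0<-Add1  regs: r0:Add1,r1:Add2,r2:6,r3:-2,r4:1
  c15: CDB Add2=2  regs: r0:Add1,r1:2,r2:6,r3:-2,r4:1
  c16: CDB Mul2=4  regs: r0:Add1,r1:2,r2:6,r3:-2,r4:1

STATUS = VALUE -2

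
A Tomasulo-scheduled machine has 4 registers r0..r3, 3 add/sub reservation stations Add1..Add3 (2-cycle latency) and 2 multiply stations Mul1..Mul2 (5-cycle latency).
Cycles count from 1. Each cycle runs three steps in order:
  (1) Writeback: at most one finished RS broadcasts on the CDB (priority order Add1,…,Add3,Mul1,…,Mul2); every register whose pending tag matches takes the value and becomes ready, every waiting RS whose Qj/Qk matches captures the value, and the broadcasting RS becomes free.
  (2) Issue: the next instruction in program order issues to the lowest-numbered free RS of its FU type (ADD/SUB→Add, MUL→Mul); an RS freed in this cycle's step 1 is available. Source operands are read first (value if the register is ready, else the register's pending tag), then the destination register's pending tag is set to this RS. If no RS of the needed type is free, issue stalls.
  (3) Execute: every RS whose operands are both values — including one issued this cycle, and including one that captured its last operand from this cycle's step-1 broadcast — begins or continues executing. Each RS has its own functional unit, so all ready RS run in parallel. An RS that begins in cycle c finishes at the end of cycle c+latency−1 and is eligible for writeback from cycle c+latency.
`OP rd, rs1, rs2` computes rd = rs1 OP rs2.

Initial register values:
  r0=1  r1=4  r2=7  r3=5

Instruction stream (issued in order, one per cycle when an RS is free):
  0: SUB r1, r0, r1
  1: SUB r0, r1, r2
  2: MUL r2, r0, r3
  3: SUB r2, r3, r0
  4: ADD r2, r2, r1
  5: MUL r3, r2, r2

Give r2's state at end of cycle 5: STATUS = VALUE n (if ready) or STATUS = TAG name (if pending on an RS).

STATUS = TAG Add2

  c1: issue SUB r1<-Add1  regs: r0:1,r1:Add1,r2:7,r3:5
  c2: issue SUB r0<-Add2  regs: r0:Add2,r1:Add1,r2:7,r3:5
  c3: CDB Add1=-3; issue MUL r2<-Mul1  regs: r0:Add2,r1:-3,r2:Mul1,r3:5
  c4: issue SUB r2<-Add1  regs: r0:Add2,r1:-3,r2:Add1,r3:5
  c5: CDB Add2=-10; issue ADD r2<-Add2  regs: r0:-10,r1:-3,r2:Add2,r3:5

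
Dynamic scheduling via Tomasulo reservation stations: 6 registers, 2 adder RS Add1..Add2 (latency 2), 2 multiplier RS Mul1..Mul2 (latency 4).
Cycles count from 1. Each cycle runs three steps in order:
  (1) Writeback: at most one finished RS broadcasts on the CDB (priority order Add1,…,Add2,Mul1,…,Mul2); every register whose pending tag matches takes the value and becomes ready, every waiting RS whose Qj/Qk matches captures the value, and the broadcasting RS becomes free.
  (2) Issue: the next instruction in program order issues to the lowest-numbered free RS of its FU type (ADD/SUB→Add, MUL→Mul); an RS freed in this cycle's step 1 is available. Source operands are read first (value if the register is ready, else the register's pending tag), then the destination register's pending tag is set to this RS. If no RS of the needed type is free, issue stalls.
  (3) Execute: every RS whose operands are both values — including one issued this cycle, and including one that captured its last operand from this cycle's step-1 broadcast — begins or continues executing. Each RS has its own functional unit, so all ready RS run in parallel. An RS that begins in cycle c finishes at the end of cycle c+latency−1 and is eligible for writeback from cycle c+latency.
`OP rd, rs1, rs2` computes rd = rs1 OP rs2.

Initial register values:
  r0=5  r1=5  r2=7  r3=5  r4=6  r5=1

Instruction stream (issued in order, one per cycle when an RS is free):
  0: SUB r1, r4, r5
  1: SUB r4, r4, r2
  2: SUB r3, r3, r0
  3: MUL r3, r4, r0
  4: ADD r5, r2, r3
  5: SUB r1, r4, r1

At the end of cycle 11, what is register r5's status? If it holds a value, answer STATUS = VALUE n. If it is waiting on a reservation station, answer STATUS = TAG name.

  c1: issue SUB r1<-Add1  regs: r0:5,r1:Add1,r2:7,r3:5,r4:6,r5:1
  c2: issue SUB r4<-Add2  regs: r0:5,r1:Add1,r2:7,r3:5,r4:Add2,r5:1
  c3: CDB Add1=5; issue SUB r3<-Add1  regs: r0:5,r1:5,r2:7,r3:Add1,r4:Add2,r5:1
  c4: CDB Add2=-1; issue MUL r3<-Mul1  regs: r0:5,r1:5,r2:7,r3:Mul1,r4:-1,r5:1
  c5: CDB Add1=0; issue ADD r5<-Add1  regs: r0:5,r1:5,r2:7,r3:Mul1,r4:-1,r5:Add1
  c6: issue SUB r1<-Add2  regs: r0:5,r1:Add2,r2:7,r3:Mul1,r4:-1,r5:Add1
  c7: -  regs: r0:5,r1:Add2,r2:7,r3:Mul1,r4:-1,r5:Add1
  c8: CDB Add2=-6  regs: r0:5,r1:-6,r2:7,r3:Mul1,r4:-1,r5:Add1
  c9: CDB Mul1=-5  regs: r0:5,r1:-6,r2:7,r3:-5,r4:-1,r5:Add1
  c10: -  regs: r0:5,r1:-6,r2:7,r3:-5,r4:-1,r5:Add1
  c11: CDB Add1=2  regs: r0:5,r1:-6,r2:7,r3:-5,r4:-1,r5:2

STATUS = VALUE 2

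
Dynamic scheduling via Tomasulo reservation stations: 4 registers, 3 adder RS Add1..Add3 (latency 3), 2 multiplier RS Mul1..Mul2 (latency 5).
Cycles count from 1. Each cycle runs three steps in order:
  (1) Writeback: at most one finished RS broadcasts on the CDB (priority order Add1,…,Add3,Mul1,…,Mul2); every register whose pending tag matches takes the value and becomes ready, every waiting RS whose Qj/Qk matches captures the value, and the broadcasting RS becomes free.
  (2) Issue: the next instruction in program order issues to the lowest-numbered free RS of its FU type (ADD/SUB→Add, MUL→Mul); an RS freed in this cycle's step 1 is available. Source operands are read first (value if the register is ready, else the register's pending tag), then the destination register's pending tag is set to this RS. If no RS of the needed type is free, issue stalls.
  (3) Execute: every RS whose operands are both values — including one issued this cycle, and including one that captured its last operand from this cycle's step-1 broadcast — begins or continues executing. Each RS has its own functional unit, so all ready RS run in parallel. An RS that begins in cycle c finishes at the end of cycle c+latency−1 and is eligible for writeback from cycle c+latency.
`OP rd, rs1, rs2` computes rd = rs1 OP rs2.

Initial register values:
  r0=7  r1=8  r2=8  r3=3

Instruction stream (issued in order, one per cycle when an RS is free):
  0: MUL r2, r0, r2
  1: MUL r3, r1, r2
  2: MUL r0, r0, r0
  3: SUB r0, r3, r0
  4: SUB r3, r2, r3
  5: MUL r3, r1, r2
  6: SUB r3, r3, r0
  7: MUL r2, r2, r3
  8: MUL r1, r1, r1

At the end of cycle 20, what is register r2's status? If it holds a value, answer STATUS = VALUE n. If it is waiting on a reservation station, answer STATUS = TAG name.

STATUS = TAG Mul2

cycle 1: issue MUL r2<-Mul1 // r0:7,r1:8,r2:Mul1,r3:3
cycle 2: issue MUL r3<-Mul2 // r0:7,r1:8,r2:Mul1,r3:Mul2
cycle 3: stall // r0:7,r1:8,r2:Mul1,r3:Mul2
cycle 4: stall // r0:7,r1:8,r2:Mul1,r3:Mul2
cycle 5: stall // r0:7,r1:8,r2:Mul1,r3:Mul2
cycle 6: CDB Mul1=56; issue MUL r0<-Mul1 // r0:Mul1,r1:8,r2:56,r3:Mul2
cycle 7: issue SUB r0<-Add1 // r0:Add1,r1:8,r2:56,r3:Mul2
cycle 8: issue SUB r3<-Add2 // r0:Add1,r1:8,r2:56,r3:Add2
cycle 9: stall // r0:Add1,r1:8,r2:56,r3:Add2
cycle 10: stall // r0:Add1,r1:8,r2:56,r3:Add2
cycle 11: CDB Mul1=49; issue MUL r3<-Mul1 // r0:Add1,r1:8,r2:56,r3:Mul1
cycle 12: CDB Mul2=448; issue SUB r3<-Add3 // r0:Add1,r1:8,r2:56,r3:Add3
cycle 13: issue MUL r2<-Mul2 // r0:Add1,r1:8,r2:Mul2,r3:Add3
cycle 14: stall // r0:Add1,r1:8,r2:Mul2,r3:Add3
cycle 15: CDB Add1=399; stall // r0:399,r1:8,r2:Mul2,r3:Add3
cycle 16: CDB Add2=-392; stall // r0:399,r1:8,r2:Mul2,r3:Add3
cycle 17: CDB Mul1=448; issue MUL r1<-Mul1 // r0:399,r1:Mul1,r2:Mul2,r3:Add3
cycle 18: - // r0:399,r1:Mul1,r2:Mul2,r3:Add3
cycle 19: - // r0:399,r1:Mul1,r2:Mul2,r3:Add3
cycle 20: CDB Add3=49 // r0:399,r1:Mul1,r2:Mul2,r3:49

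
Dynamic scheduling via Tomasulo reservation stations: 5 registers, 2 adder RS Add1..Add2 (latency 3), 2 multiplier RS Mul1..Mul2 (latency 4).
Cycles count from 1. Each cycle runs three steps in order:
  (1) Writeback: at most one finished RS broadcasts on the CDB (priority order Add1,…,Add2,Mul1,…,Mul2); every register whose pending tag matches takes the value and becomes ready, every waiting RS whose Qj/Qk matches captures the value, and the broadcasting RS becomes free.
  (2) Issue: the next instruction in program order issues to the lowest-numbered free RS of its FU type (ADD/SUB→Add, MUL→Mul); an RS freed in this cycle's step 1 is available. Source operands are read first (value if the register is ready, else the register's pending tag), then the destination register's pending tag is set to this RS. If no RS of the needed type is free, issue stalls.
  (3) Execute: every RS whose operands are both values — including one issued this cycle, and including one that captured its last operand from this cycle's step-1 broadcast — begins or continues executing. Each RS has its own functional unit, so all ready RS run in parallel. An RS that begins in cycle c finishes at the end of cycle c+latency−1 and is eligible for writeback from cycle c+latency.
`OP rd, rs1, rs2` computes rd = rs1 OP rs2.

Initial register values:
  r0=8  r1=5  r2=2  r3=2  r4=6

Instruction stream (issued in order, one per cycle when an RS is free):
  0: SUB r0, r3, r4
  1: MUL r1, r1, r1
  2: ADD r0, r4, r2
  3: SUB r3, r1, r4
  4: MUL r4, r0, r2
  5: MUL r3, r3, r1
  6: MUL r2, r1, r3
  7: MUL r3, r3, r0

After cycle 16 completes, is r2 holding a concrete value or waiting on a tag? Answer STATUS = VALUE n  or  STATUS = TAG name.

STATUS = TAG Mul2

  c1: issue SUB r0<-Add1  regs: r0:Add1,r1:5,r2:2,r3:2,r4:6
  c2: issue MUL r1<-Mul1  regs: r0:Add1,r1:Mul1,r2:2,r3:2,r4:6
  c3: issue ADD r0<-Add2  regs: r0:Add2,r1:Mul1,r2:2,r3:2,r4:6
  c4: CDB Add1=-4; issue SUB r3<-Add1  regs: r0:Add2,r1:Mul1,r2:2,r3:Add1,r4:6
  c5: issue MUL r4<-Mul2  regs: r0:Add2,r1:Mul1,r2:2,r3:Add1,r4:Mul2
  c6: CDB Add2=8; stall  regs: r0:8,r1:Mul1,r2:2,r3:Add1,r4:Mul2
  c7: CDB Mul1=25; issue MUL r3<-Mul1  regs: r0:8,r1:25,r2:2,r3:Mul1,r4:Mul2
  c8: stall  regs: r0:8,r1:25,r2:2,r3:Mul1,r4:Mul2
  c9: stall  regs: r0:8,r1:25,r2:2,r3:Mul1,r4:Mul2
  c10: CDB Add1=19; stall  regs: r0:8,r1:25,r2:2,r3:Mul1,r4:Mul2
  c11: CDB Mul2=16; issue MUL r2<-Mul2  regs: r0:8,r1:25,r2:Mul2,r3:Mul1,r4:16
  c12: stall  regs: r0:8,r1:25,r2:Mul2,r3:Mul1,r4:16
  c13: stall  regs: r0:8,r1:25,r2:Mul2,r3:Mul1,r4:16
  c14: CDB Mul1=475; issue MUL r3<-Mul1  regs: r0:8,r1:25,r2:Mul2,r3:Mul1,r4:16
  c15: -  regs: r0:8,r1:25,r2:Mul2,r3:Mul1,r4:16
  c16: -  regs: r0:8,r1:25,r2:Mul2,r3:Mul1,r4:16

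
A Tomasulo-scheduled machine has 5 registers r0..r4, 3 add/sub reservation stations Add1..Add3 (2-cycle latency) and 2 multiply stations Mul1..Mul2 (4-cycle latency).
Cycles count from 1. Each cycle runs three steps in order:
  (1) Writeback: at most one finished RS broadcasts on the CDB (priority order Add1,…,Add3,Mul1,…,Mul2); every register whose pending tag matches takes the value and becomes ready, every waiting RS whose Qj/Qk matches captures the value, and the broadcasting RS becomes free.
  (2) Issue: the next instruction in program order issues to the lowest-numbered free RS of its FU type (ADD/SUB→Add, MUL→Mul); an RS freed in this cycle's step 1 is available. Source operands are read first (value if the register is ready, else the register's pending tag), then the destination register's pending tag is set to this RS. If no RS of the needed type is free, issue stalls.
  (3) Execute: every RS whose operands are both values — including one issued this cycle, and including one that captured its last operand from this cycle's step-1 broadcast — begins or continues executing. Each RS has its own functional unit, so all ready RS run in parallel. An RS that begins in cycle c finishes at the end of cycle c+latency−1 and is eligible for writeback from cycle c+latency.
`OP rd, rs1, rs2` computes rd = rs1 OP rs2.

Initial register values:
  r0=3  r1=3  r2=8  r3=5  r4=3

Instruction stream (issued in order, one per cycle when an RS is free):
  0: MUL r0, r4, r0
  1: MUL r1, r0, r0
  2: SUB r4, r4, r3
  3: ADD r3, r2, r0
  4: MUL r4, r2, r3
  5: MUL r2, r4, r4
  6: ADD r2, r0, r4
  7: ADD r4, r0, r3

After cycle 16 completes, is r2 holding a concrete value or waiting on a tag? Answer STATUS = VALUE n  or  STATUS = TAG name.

STATUS = VALUE 145

c1: issue MUL r0<-Mul1 | r0:Mul1,r1:3,r2:8,r3:5,r4:3
c2: issue MUL r1<-Mul2 | r0:Mul1,r1:Mul2,r2:8,r3:5,r4:3
c3: issue SUB r4<-Add1 | r0:Mul1,r1:Mul2,r2:8,r3:5,r4:Add1
c4: issue ADD r3<-Add2 | r0:Mul1,r1:Mul2,r2:8,r3:Add2,r4:Add1
c5: CDB Add1=-2; stall | r0:Mul1,r1:Mul2,r2:8,r3:Add2,r4:-2
c6: CDB Mul1=9; issue MUL r4<-Mul1 | r0:9,r1:Mul2,r2:8,r3:Add2,r4:Mul1
c7: stall | r0:9,r1:Mul2,r2:8,r3:Add2,r4:Mul1
c8: CDB Add2=17; stall | r0:9,r1:Mul2,r2:8,r3:17,r4:Mul1
c9: stall | r0:9,r1:Mul2,r2:8,r3:17,r4:Mul1
c10: CDB Mul2=81; issue MUL r2<-Mul2 | r0:9,r1:81,r2:Mul2,r3:17,r4:Mul1
c11: issue ADD r2<-Add1 | r0:9,r1:81,r2:Add1,r3:17,r4:Mul1
c12: CDB Mul1=136; issue ADD r4<-Add2 | r0:9,r1:81,r2:Add1,r3:17,r4:Add2
c13: - | r0:9,r1:81,r2:Add1,r3:17,r4:Add2
c14: CDB Add1=145 | r0:9,r1:81,r2:145,r3:17,r4:Add2
c15: CDB Add2=26 | r0:9,r1:81,r2:145,r3:17,r4:26
c16: CDB Mul2=18496 | r0:9,r1:81,r2:145,r3:17,r4:26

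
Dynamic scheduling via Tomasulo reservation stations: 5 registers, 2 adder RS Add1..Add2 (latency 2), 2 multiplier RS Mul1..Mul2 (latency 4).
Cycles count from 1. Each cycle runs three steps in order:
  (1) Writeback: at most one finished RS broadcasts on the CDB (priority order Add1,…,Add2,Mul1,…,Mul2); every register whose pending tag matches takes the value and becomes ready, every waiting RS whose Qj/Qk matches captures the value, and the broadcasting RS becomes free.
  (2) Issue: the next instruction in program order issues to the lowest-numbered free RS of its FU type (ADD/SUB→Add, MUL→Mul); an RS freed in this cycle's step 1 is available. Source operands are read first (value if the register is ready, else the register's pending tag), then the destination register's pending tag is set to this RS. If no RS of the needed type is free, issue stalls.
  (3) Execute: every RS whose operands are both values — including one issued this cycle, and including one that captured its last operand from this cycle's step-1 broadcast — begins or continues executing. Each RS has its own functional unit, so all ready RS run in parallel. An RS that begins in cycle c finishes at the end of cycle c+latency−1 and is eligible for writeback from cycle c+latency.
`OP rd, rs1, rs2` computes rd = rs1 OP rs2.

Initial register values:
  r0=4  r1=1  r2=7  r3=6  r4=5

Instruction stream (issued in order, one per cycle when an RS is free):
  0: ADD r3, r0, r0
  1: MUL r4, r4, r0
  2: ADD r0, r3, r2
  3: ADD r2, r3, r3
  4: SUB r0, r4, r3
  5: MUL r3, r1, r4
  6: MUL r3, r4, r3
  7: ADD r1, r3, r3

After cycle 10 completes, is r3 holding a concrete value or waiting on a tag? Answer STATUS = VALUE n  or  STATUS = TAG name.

STATUS = TAG Mul1

c1: issue ADD r3<-Add1 | r0:4,r1:1,r2:7,r3:Add1,r4:5
c2: issue MUL r4<-Mul1 | r0:4,r1:1,r2:7,r3:Add1,r4:Mul1
c3: CDB Add1=8; issue ADD r0<-Add1 | r0:Add1,r1:1,r2:7,r3:8,r4:Mul1
c4: issue ADD r2<-Add2 | r0:Add1,r1:1,r2:Add2,r3:8,r4:Mul1
c5: CDB Add1=15; issue SUB r0<-Add1 | r0:Add1,r1:1,r2:Add2,r3:8,r4:Mul1
c6: CDB Add2=16; issue MUL r3<-Mul2 | r0:Add1,r1:1,r2:16,r3:Mul2,r4:Mul1
c7: CDB Mul1=20; issue MUL r3<-Mul1 | r0:Add1,r1:1,r2:16,r3:Mul1,r4:20
c8: issue ADD r1<-Add2 | r0:Add1,r1:Add2,r2:16,r3:Mul1,r4:20
c9: CDB Add1=12 | r0:12,r1:Add2,r2:16,r3:Mul1,r4:20
c10: - | r0:12,r1:Add2,r2:16,r3:Mul1,r4:20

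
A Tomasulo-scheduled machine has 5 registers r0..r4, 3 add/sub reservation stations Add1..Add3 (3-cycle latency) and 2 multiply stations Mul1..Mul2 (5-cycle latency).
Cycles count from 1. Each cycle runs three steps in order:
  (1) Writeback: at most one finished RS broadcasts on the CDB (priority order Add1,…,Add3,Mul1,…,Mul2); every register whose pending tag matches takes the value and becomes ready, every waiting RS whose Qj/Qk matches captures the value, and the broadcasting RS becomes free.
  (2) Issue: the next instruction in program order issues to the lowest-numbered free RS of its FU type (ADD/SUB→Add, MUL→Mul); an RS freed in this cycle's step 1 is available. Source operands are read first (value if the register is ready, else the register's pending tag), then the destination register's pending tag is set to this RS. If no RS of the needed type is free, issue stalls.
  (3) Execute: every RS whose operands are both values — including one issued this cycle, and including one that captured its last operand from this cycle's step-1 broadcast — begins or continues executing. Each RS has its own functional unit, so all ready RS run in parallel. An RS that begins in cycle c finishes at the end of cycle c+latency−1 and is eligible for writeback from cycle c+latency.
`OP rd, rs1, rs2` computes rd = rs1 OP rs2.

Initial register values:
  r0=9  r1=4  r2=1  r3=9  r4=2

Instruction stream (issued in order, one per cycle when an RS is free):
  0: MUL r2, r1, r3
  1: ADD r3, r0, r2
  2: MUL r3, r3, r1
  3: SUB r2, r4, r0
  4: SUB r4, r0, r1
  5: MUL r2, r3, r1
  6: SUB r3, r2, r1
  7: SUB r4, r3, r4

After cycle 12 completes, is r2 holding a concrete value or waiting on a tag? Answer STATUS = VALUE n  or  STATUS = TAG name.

  c1: issue MUL r2<-Mul1  regs: r0:9,r1:4,r2:Mul1,r3:9,r4:2
  c2: issue ADD r3<-Add1  regs: r0:9,r1:4,r2:Mul1,r3:Add1,r4:2
  c3: issue MUL r3<-Mul2  regs: r0:9,r1:4,r2:Mul1,r3:Mul2,r4:2
  c4: issue SUB r2<-Add2  regs: r0:9,r1:4,r2:Add2,r3:Mul2,r4:2
  c5: issue SUB r4<-Add3  regs: r0:9,r1:4,r2:Add2,r3:Mul2,r4:Add3
  c6: CDB Mul1=36; issue MUL r2<-Mul1  regs: r0:9,r1:4,r2:Mul1,r3:Mul2,r4:Add3
  c7: CDB Add2=-7; issue SUB r3<-Add2  regs: r0:9,r1:4,r2:Mul1,r3:Add2,r4:Add3
  c8: CDB Add3=5; issue SUB r4<-Add3  regs: r0:9,r1:4,r2:Mul1,r3:Add2,r4:Add3
  c9: CDB Add1=45  regs: r0:9,r1:4,r2:Mul1,r3:Add2,r4:Add3
  c10: -  regs: r0:9,r1:4,r2:Mul1,r3:Add2,r4:Add3
  c11: -  regs: r0:9,r1:4,r2:Mul1,r3:Add2,r4:Add3
  c12: -  regs: r0:9,r1:4,r2:Mul1,r3:Add2,r4:Add3

STATUS = TAG Mul1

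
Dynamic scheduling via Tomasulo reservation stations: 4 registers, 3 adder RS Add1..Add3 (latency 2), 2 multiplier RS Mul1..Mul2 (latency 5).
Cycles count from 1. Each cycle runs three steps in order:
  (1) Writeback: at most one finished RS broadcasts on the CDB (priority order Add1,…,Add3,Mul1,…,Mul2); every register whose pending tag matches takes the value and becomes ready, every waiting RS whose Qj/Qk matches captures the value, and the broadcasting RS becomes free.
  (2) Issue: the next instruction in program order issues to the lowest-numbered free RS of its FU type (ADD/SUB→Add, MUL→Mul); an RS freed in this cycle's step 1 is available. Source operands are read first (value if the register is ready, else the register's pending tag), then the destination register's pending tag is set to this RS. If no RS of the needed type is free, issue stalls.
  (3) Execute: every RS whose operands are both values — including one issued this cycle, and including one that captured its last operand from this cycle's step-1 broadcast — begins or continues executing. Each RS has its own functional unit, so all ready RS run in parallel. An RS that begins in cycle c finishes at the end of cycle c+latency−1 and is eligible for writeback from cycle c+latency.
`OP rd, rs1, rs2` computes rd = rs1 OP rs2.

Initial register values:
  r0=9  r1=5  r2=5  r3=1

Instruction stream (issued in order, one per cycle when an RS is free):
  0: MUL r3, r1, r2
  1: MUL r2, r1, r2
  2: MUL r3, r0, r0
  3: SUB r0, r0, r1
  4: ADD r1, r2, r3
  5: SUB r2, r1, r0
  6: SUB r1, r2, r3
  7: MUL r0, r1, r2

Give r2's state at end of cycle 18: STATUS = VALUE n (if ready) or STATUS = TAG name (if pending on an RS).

STATUS = VALUE 102

  c1: issue MUL r3<-Mul1  regs: r0:9,r1:5,r2:5,r3:Mul1
  c2: issue MUL r2<-Mul2  regs: r0:9,r1:5,r2:Mul2,r3:Mul1
  c3: stall  regs: r0:9,r1:5,r2:Mul2,r3:Mul1
  c4: stall  regs: r0:9,r1:5,r2:Mul2,r3:Mul1
  c5: stall  regs: r0:9,r1:5,r2:Mul2,r3:Mul1
  c6: CDB Mul1=25; issue MUL r3<-Mul1  regs: r0:9,r1:5,r2:Mul2,r3:Mul1
  c7: CDB Mul2=25; issue SUB r0<-Add1  regs: r0:Add1,r1:5,r2:25,r3:Mul1
  c8: issue ADD r1<-Add2  regs: r0:Add1,r1:Add2,r2:25,r3:Mul1
  c9: CDB Add1=4; issue SUB r2<-Add1  regs: r0:4,r1:Add2,r2:Add1,r3:Mul1
  c10: issue SUB r1<-Add3  regs: r0:4,r1:Add3,r2:Add1,r3:Mul1
  c11: CDB Mul1=81; issue MUL r0<-Mul1  regs: r0:Mul1,r1:Add3,r2:Add1,r3:81
  c12: -  regs: r0:Mul1,r1:Add3,r2:Add1,r3:81
  c13: CDB Add2=106  regs: r0:Mul1,r1:Add3,r2:Add1,r3:81
  c14: -  regs: r0:Mul1,r1:Add3,r2:Add1,r3:81
  c15: CDB Add1=102  regs: r0:Mul1,r1:Add3,r2:102,r3:81
  c16: -  regs: r0:Mul1,r1:Add3,r2:102,r3:81
  c17: CDB Add3=21  regs: r0:Mul1,r1:21,r2:102,r3:81
  c18: -  regs: r0:Mul1,r1:21,r2:102,r3:81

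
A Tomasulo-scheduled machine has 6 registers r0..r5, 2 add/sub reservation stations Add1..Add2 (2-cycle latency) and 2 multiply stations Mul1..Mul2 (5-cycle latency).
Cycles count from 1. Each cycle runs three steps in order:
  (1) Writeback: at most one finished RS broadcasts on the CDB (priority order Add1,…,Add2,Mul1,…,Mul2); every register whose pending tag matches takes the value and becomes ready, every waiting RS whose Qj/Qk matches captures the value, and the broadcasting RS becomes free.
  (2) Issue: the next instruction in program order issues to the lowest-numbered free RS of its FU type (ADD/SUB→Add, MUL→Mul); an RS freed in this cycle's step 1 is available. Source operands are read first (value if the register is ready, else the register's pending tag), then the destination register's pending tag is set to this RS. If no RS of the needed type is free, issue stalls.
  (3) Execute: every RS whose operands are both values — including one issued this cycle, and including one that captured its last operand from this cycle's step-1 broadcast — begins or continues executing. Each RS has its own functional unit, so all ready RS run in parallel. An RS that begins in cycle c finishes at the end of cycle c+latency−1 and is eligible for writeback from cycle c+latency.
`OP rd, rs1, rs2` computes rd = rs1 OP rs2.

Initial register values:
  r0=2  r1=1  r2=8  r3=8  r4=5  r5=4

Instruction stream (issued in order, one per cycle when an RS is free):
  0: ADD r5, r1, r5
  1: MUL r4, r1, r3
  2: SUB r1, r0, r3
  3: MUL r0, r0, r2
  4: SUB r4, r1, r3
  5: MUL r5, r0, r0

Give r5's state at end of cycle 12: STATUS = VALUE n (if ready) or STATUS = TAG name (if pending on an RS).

c1: issue ADD r5<-Add1 | r0:2,r1:1,r2:8,r3:8,r4:5,r5:Add1
c2: issue MUL r4<-Mul1 | r0:2,r1:1,r2:8,r3:8,r4:Mul1,r5:Add1
c3: CDB Add1=5; issue SUB r1<-Add1 | r0:2,r1:Add1,r2:8,r3:8,r4:Mul1,r5:5
c4: issue MUL r0<-Mul2 | r0:Mul2,r1:Add1,r2:8,r3:8,r4:Mul1,r5:5
c5: CDB Add1=-6; issue SUB r4<-Add1 | r0:Mul2,r1:-6,r2:8,r3:8,r4:Add1,r5:5
c6: stall | r0:Mul2,r1:-6,r2:8,r3:8,r4:Add1,r5:5
c7: CDB Add1=-14; stall | r0:Mul2,r1:-6,r2:8,r3:8,r4:-14,r5:5
c8: CDB Mul1=8; issue MUL r5<-Mul1 | r0:Mul2,r1:-6,r2:8,r3:8,r4:-14,r5:Mul1
c9: CDB Mul2=16 | r0:16,r1:-6,r2:8,r3:8,r4:-14,r5:Mul1
c10: - | r0:16,r1:-6,r2:8,r3:8,r4:-14,r5:Mul1
c11: - | r0:16,r1:-6,r2:8,r3:8,r4:-14,r5:Mul1
c12: - | r0:16,r1:-6,r2:8,r3:8,r4:-14,r5:Mul1

STATUS = TAG Mul1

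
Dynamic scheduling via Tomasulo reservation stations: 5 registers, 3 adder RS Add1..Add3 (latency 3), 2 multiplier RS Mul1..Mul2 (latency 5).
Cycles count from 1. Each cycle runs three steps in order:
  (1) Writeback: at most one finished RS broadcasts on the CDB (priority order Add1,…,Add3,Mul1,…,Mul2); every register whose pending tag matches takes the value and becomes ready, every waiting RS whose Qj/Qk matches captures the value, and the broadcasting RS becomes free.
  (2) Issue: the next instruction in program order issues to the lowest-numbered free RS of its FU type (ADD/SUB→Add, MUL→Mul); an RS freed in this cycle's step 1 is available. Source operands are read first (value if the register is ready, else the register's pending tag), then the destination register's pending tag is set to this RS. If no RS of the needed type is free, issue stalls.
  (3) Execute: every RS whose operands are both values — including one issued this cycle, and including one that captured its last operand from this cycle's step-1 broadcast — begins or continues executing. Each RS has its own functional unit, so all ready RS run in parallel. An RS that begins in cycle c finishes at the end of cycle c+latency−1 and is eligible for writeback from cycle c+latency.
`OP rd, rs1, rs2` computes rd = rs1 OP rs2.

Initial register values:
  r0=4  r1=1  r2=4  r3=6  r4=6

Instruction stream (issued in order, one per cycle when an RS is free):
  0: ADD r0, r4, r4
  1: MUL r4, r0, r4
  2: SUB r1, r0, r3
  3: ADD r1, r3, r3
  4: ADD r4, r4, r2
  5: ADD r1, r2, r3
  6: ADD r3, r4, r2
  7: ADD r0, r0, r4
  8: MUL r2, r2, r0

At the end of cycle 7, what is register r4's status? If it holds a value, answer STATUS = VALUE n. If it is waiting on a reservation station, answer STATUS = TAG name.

c1: issue ADD r0<-Add1 | r0:Add1,r1:1,r2:4,r3:6,r4:6
c2: issue MUL r4<-Mul1 | r0:Add1,r1:1,r2:4,r3:6,r4:Mul1
c3: issue SUB r1<-Add2 | r0:Add1,r1:Add2,r2:4,r3:6,r4:Mul1
c4: CDB Add1=12; issue ADD r1<-Add1 | r0:12,r1:Add1,r2:4,r3:6,r4:Mul1
c5: issue ADD r4<-Add3 | r0:12,r1:Add1,r2:4,r3:6,r4:Add3
c6: stall | r0:12,r1:Add1,r2:4,r3:6,r4:Add3
c7: CDB Add1=12; issue ADD r1<-Add1 | r0:12,r1:Add1,r2:4,r3:6,r4:Add3

STATUS = TAG Add3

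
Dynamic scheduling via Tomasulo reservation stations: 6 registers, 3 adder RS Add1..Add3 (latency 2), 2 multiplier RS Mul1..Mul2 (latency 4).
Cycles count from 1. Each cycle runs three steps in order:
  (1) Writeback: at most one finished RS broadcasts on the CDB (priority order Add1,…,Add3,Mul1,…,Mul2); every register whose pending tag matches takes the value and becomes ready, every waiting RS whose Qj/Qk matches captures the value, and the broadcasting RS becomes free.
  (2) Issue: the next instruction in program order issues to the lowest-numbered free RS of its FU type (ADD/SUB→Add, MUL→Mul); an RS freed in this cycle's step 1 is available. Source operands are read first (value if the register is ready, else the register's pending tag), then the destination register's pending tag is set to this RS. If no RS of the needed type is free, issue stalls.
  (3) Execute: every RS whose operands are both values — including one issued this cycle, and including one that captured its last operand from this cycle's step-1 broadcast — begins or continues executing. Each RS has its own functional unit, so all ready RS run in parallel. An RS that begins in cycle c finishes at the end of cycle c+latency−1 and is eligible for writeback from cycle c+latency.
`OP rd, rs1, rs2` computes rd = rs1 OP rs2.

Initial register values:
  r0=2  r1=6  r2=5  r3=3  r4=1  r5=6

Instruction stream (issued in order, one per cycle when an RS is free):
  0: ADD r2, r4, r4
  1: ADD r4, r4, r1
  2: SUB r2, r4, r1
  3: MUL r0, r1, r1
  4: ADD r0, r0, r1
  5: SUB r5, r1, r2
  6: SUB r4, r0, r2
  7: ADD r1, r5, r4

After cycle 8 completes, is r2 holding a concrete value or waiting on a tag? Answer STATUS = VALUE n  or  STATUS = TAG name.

c1: issue ADD r2<-Add1 | r0:2,r1:6,r2:Add1,r3:3,r4:1,r5:6
c2: issue ADD r4<-Add2 | r0:2,r1:6,r2:Add1,r3:3,r4:Add2,r5:6
c3: CDB Add1=2; issue SUB r2<-Add1 | r0:2,r1:6,r2:Add1,r3:3,r4:Add2,r5:6
c4: CDB Add2=7; issue MUL r0<-Mul1 | r0:Mul1,r1:6,r2:Add1,r3:3,r4:7,r5:6
c5: issue ADD r0<-Add2 | r0:Add2,r1:6,r2:Add1,r3:3,r4:7,r5:6
c6: CDB Add1=1; issue SUB r5<-Add1 | r0:Add2,r1:6,r2:1,r3:3,r4:7,r5:Add1
c7: issue SUB r4<-Add3 | r0:Add2,r1:6,r2:1,r3:3,r4:Add3,r5:Add1
c8: CDB Add1=5; issue ADD r1<-Add1 | r0:Add2,r1:Add1,r2:1,r3:3,r4:Add3,r5:5

STATUS = VALUE 1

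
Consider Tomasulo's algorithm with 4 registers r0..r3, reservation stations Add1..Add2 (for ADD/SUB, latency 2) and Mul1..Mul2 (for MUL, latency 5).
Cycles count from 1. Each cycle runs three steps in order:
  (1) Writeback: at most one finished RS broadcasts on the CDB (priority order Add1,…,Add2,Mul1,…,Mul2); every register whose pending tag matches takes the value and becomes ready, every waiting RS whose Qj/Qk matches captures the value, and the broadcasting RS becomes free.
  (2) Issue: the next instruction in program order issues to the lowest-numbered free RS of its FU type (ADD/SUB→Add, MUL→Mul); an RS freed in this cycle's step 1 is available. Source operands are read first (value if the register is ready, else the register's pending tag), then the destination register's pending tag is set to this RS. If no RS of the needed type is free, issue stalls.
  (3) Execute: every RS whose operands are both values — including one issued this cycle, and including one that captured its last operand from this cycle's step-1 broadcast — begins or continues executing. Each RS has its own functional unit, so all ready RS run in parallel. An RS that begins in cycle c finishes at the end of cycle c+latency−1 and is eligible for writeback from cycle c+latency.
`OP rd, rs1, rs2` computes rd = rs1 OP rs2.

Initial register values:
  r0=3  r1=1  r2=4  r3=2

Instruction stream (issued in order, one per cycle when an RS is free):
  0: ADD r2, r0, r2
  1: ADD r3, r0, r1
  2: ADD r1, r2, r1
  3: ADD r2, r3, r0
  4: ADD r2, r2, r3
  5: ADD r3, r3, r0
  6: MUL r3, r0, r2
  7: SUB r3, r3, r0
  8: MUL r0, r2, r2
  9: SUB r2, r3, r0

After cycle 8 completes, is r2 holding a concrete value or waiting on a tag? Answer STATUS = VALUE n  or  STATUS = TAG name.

STATUS = VALUE 11

  c1: issue ADD r2<-Add1  regs: r0:3,r1:1,r2:Add1,r3:2
  c2: issue ADD r3<-Add2  regs: r0:3,r1:1,r2:Add1,r3:Add2
  c3: CDB Add1=7; issue ADD r1<-Add1  regs: r0:3,r1:Add1,r2:7,r3:Add2
  c4: CDB Add2=4; issue ADD r2<-Add2  regs: r0:3,r1:Add1,r2:Add2,r3:4
  c5: CDB Add1=8; issue ADD r2<-Add1  regs: r0:3,r1:8,r2:Add1,r3:4
  c6: CDB Add2=7; issue ADD r3<-Add2  regs: r0:3,r1:8,r2:Add1,r3:Add2
  c7: issue MUL r3<-Mul1  regs: r0:3,r1:8,r2:Add1,r3:Mul1
  c8: CDB Add1=11; issue SUB r3<-Add1  regs: r0:3,r1:8,r2:11,r3:Add1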